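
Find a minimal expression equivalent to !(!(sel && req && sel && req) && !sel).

sel

!(!(sel && req && sel && req) && !sel)
= sel && req && sel && req || sel   (De Morgan)
= sel && req || sel   (idempotence)
= sel   (absorption)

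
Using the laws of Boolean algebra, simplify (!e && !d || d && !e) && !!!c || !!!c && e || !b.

!c || !b

(!e && !d || d && !e) && !!!c || !!!c && e || !b
= !e && !!!c || !!!c && e || !b
= !!!c || !b
= !c || !b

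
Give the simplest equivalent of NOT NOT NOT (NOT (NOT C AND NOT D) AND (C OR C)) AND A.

NOT NOT NOT (NOT (NOT C AND NOT D) AND (C OR C)) AND A
= NOT NOT NOT ((C OR D) AND (C OR C)) AND A
= NOT ((C OR D) AND (C OR C)) AND A
= NOT ((C OR D) AND C) AND A
= NOT C AND A

NOT C AND A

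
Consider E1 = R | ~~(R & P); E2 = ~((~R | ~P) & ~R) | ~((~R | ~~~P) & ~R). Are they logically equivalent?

E1: R | ~~(R & P)
    = R | R & P   — double negation
    = R   — absorption
E2: ~((~R | ~P) & ~R) | ~((~R | ~~~P) & ~R)
    = ~((~R | ~P) & ~R) | ~((~R | ~P) & ~R)   — double negation
    = ~((~R | ~P) & ~R)   — idempotence
    = ~~R   — absorption
    = R   — double negation
Both reduce to R, so they are equivalent.

Yes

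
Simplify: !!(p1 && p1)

!!(p1 && p1)
= p1 && p1   (double negation)
= p1   (idempotence)

p1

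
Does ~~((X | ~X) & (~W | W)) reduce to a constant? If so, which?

yes, True

~~((X | ~X) & (~W | W))
= ~~(X | ~X)
= X | ~X
= 1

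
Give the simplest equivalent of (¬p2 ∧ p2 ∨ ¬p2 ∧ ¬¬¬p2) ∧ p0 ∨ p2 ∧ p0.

(¬p2 ∧ p2 ∨ ¬p2 ∧ ¬¬¬p2) ∧ p0 ∨ p2 ∧ p0
= (¬p2 ∧ p2 ∨ ¬p2 ∧ ¬p2) ∧ p0 ∨ p2 ∧ p0   (double negation)
= ¬p2 ∧ p0 ∨ p2 ∧ p0   (distribution)
= p0   (distribution)

p0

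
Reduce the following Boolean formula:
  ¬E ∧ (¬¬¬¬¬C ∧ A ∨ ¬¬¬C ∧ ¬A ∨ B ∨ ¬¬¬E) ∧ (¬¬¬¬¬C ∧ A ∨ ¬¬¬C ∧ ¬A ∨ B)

¬E ∧ (B ∨ ¬C)

¬E ∧ (¬¬¬¬¬C ∧ A ∨ ¬¬¬C ∧ ¬A ∨ B ∨ ¬¬¬E) ∧ (¬¬¬¬¬C ∧ A ∨ ¬¬¬C ∧ ¬A ∨ B)
= ¬E ∧ ((B ∨ ¬¬¬E) ∧ B ∨ ¬¬¬¬¬C ∧ A ∨ ¬¬¬C ∧ ¬A)
= ¬E ∧ ((B ∨ ¬E) ∧ B ∨ ¬¬¬¬¬C ∧ A ∨ ¬¬¬C ∧ ¬A)
= ¬E ∧ ((B ∨ ¬E) ∧ B ∨ ¬¬¬C ∧ A ∨ ¬¬¬C ∧ ¬A)
= ¬E ∧ (B ∨ ¬¬¬C ∧ A ∨ ¬¬¬C ∧ ¬A)
= ¬E ∧ (B ∨ ¬¬¬C)
= ¬E ∧ (B ∨ ¬C)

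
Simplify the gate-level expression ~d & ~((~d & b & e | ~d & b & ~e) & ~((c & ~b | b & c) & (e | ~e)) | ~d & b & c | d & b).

~d & ~((~d & b & e | ~d & b & ~e) & ~((c & ~b | b & c) & (e | ~e)) | ~d & b & c | d & b)
= ~d & ~(~d & b & ~((c & ~b | b & c) & (e | ~e)) | ~d & b & c | d & b)   (distribution)
= ~d & ~(~d & b & ~(c & ~b | b & c) | ~d & b & c | d & b)   (complement / identity)
= ~d & ~(~d & b & ~c | ~d & b & c | d & b)   (distribution)
= ~d & ~(~d & b | d & b)   (distribution)
= ~d & ~b   (distribution)

~d & ~b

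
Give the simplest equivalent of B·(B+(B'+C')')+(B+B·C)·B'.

B

B·(B+(B'+C')')+(B+B·C)·B'
= B·(B+B·C)+(B+B·C)·B'
= B+B·C
= B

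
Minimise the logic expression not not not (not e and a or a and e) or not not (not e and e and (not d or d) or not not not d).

not a or not d

not not not (not e and a or a and e) or not not (not e and e and (not d or d) or not not not d)
= not not not (not e and a or a and e) or not not (not e and e and (not d or d) or not d)   [double negation]
= not not not a or not not (not e and e and (not d or d) or not d)   [distribution]
= not not not a or not not (not e and e or not d)   [complement / identity]
= not not not a or not not not d   [complement / identity]
= not not not a or not d   [double negation]
= not a or not d   [double negation]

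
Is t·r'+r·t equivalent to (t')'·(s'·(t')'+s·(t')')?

E1: t·r'+r·t
    = t   — distribution
E2: (t')'·(s'·(t')'+s·(t')')
    = (t')'·(t')'   — distribution
    = t·(t')'   — double negation
    = t·t   — double negation
    = t   — idempotence
Both reduce to t, so they are equivalent.

Yes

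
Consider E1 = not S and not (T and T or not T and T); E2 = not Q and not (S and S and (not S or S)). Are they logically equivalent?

E1: not S and not (T and T or not T and T)
    = not S and not T   (distribution)
E2: not Q and not (S and S and (not S or S))
    = not Q and not (S and S)   (complement / identity)
    = not Q and not S   (idempotence)
These differ: at Q=1, S=0, T=0, E1 = 1 but E2 = 0.

No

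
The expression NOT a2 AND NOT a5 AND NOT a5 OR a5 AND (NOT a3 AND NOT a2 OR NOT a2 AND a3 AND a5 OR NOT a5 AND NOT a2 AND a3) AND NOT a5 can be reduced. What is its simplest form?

NOT a2 AND NOT a5 AND NOT a5 OR a5 AND (NOT a3 AND NOT a2 OR NOT a2 AND a3 AND a5 OR NOT a5 AND NOT a2 AND a3) AND NOT a5
= NOT a2 AND NOT a5 AND NOT a5 OR a5 AND (NOT a3 AND NOT a2 OR NOT a2 AND a3) AND NOT a5   (distribution)
= NOT a2 AND NOT a5 AND NOT a5 OR a5 AND NOT a2 AND NOT a5   (distribution)
= NOT a2 AND NOT a5   (distribution)

NOT a2 AND NOT a5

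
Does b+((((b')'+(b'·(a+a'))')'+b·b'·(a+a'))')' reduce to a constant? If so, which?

b+((((b')'+(b'·(a+a'))')'+b·b'·(a+a'))')'
= b+((b'·b'·(a+a')+b·b'·(a+a'))')'
= b+((b'·(a+a'))')'
= b+((b')')'
= b+b'
= 1

yes, True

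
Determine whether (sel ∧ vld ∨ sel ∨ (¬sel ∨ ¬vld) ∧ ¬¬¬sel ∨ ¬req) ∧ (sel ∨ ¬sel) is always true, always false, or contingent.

(sel ∧ vld ∨ sel ∨ (¬sel ∨ ¬vld) ∧ ¬¬¬sel ∨ ¬req) ∧ (sel ∨ ¬sel)
= (sel ∧ vld ∨ sel ∨ (¬sel ∨ ¬vld) ∧ ¬sel ∨ ¬req) ∧ (sel ∨ ¬sel)   (double negation)
= (sel ∨ (¬sel ∨ ¬vld) ∧ ¬sel ∨ ¬req) ∧ (sel ∨ ¬sel)   (absorption)
= (sel ∨ ¬sel ∨ ¬req) ∧ (sel ∨ ¬sel)   (absorption)
= sel ∨ ¬sel   (absorption)
= True   (complement)

always true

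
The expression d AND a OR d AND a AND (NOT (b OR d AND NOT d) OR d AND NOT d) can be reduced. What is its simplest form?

d AND a OR d AND a AND (NOT (b OR d AND NOT d) OR d AND NOT d)
= d AND a OR d AND a AND NOT (b OR d AND NOT d)
= d AND a OR d AND a AND NOT b
= d AND a

d AND a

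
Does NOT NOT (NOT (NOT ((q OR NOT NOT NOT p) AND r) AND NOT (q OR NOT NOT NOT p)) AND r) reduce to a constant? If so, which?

NOT NOT (NOT (NOT ((q OR NOT NOT NOT p) AND r) AND NOT (q OR NOT NOT NOT p)) AND r)
= NOT NOT (((q OR NOT NOT NOT p) AND r OR q OR NOT NOT NOT p) AND r)   [De Morgan]
= NOT NOT ((q OR NOT NOT NOT p) AND r)   [absorption]
= NOT NOT ((q OR NOT p) AND r)   [double negation]
= (q OR NOT p) AND r   [double negation]
This depends on p, q, r, so it is not a constant.

no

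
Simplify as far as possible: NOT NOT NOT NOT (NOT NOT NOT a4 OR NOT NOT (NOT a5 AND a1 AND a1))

NOT NOT NOT NOT (NOT NOT NOT a4 OR NOT NOT (NOT a5 AND a1 AND a1))
= NOT NOT (NOT NOT NOT a4 OR NOT NOT (NOT a5 AND a1 AND a1))
= NOT (NOT NOT a4 AND NOT (NOT a5 AND a1 AND a1))
= NOT a4 OR NOT a5 AND a1 AND a1
= NOT a4 OR NOT a5 AND a1

NOT a4 OR NOT a5 AND a1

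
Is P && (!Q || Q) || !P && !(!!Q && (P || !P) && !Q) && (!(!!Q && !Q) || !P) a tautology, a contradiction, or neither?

P && (!Q || Q) || !P && !(!!Q && (P || !P) && !Q) && (!(!!Q && !Q) || !P)
= P && (!Q || Q) || !P && !(!!Q && !Q) && (!(!!Q && !Q) || !P)
= P && (!Q || Q) || !P && !(!!Q && !Q)
= P && (!Q || Q) || !P && (!Q || Q)
= !Q || Q
= true

tautology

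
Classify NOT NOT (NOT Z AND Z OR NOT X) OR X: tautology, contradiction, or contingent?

tautology

NOT NOT (NOT Z AND Z OR NOT X) OR X
= NOT NOT NOT X OR X   — complement / identity
= NOT X OR X   — double negation
= TRUE   — complement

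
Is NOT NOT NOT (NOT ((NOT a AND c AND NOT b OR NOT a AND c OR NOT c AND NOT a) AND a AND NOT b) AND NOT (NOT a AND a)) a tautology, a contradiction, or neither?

contradiction

NOT NOT NOT (NOT ((NOT a AND c AND NOT b OR NOT a AND c OR NOT c AND NOT a) AND a AND NOT b) AND NOT (NOT a AND a))
= NOT (NOT ((NOT a AND c AND NOT b OR NOT a AND c OR NOT c AND NOT a) AND a AND NOT b) AND NOT (NOT a AND a))   (double negation)
= NOT (NOT ((NOT a AND c OR NOT c AND NOT a) AND a AND NOT b) AND NOT (NOT a AND a))   (absorption)
= (NOT a AND c OR NOT c AND NOT a) AND a AND NOT b OR NOT a AND a   (De Morgan)
= NOT a AND a AND NOT b OR NOT a AND a   (distribution)
= NOT a AND a   (absorption)
= FALSE   (complement)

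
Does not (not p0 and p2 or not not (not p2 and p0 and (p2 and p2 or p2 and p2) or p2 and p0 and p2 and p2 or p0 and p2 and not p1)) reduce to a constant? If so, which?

no

not (not p0 and p2 or not not (not p2 and p0 and (p2 and p2 or p2 and p2) or p2 and p0 and p2 and p2 or p0 and p2 and not p1))
= not (not p0 and p2 or not not (not p2 and p0 and p2 and p2 or p2 and p0 and p2 and p2 or p0 and p2 and not p1))   [idempotence]
= not (not p0 and p2 or not not (p0 and p2 and p2 or p0 and p2 and not p1))   [distribution]
= not (not p0 and p2 or not not (p0 and p2 or p0 and p2 and not p1))   [idempotence]
= not (not p0 and p2 or not not (p0 and p2))   [absorption]
= not (not p0 and p2 or p0 and p2)   [double negation]
= not p2   [distribution]
This depends on p2, so it is not a constant.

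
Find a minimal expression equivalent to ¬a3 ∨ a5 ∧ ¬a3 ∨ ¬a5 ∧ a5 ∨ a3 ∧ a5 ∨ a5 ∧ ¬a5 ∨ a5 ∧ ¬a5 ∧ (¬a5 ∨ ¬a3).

¬a3 ∨ a5 ∧ ¬a3 ∨ ¬a5 ∧ a5 ∨ a3 ∧ a5 ∨ a5 ∧ ¬a5 ∨ a5 ∧ ¬a5 ∧ (¬a5 ∨ ¬a3)
= ¬a3 ∨ a5 ∧ ¬a3 ∨ a3 ∧ a5 ∨ a5 ∧ ¬a5 ∨ a5 ∧ ¬a5 ∧ (¬a5 ∨ ¬a3)   (complement / identity)
= ¬a3 ∨ a5 ∧ ¬a3 ∨ a3 ∧ a5 ∨ a5 ∧ ¬a5 ∨ a5 ∧ ¬a5   (absorption)
= ¬a3 ∨ a5 ∨ a5 ∧ ¬a5 ∨ a5 ∧ ¬a5   (distribution)
= ¬a3 ∨ a5 ∨ a5 ∧ ¬a5   (idempotence)
= ¬a3 ∨ a5   (complement / identity)

¬a3 ∨ a5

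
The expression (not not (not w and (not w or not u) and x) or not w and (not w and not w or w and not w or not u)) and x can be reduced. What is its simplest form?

(not not (not w and (not w or not u) and x) or not w and (not w and not w or w and not w or not u)) and x
= (not not (not w and (not w or not u) and x) or not w and (not w or not u)) and x   (distribution)
= (not w and (not w or not u) and x or not w and (not w or not u)) and x   (double negation)
= not w and (not w or not u) and x   (absorption)
= not w and x   (absorption)

not w and x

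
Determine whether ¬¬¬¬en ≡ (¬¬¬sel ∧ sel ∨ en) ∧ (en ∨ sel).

Yes

E1: ¬¬¬¬en
    = ¬¬en   (double negation)
    = en   (double negation)
E2: (¬¬¬sel ∧ sel ∨ en) ∧ (en ∨ sel)
    = (¬sel ∧ sel ∨ en) ∧ (en ∨ sel)   (double negation)
    = en ∧ (en ∨ sel)   (complement / identity)
    = en   (absorption)
Both reduce to en, so they are equivalent.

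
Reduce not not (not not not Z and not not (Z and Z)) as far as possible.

False

not not (not not not Z and not not (Z and Z))
= not (not not Z or not (Z and Z))
= not (not not Z or not Z)
= not Z and Z
= False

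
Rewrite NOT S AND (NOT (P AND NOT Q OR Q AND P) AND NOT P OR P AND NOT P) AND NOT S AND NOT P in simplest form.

NOT S AND (NOT (P AND NOT Q OR Q AND P) AND NOT P OR P AND NOT P) AND NOT S AND NOT P
= NOT S AND (NOT P AND NOT P OR P AND NOT P) AND NOT S AND NOT P   — distribution
= NOT S AND NOT P AND NOT S AND NOT P   — distribution
= NOT S AND NOT P   — idempotence

NOT S AND NOT P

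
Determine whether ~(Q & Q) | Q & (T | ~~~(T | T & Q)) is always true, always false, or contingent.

always true

~(Q & Q) | Q & (T | ~~~(T | T & Q))
= ~Q | Q & (T | ~~~(T | T & Q))
= ~Q | Q & (T | ~~~T)
= ~Q | Q & (T | ~T)
= ~Q | Q
= 1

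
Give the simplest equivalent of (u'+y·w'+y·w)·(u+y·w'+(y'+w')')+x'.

y+x'

(u'+y·w'+y·w)·(u+y·w'+(y'+w')')+x'
= (u'+y·w'+y·w)·(u+y·w'+y·w)+x'   [De Morgan]
= y·w'+y·w+u'·u+x'   [distribution]
= y+u'·u+x'   [distribution]
= y+x'   [complement / identity]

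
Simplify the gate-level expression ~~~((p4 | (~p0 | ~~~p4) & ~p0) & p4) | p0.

~~~((p4 | (~p0 | ~~~p4) & ~p0) & p4) | p0
= ~~~((p4 | (~p0 | ~p4) & ~p0) & p4) | p0
= ~~~((p4 | ~p0) & p4) | p0
= ~~~p4 | p0
= ~p4 | p0

~p4 | p0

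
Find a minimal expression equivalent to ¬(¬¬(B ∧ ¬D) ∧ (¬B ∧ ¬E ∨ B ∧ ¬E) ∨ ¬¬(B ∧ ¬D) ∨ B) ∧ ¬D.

¬B ∧ ¬D

¬(¬¬(B ∧ ¬D) ∧ (¬B ∧ ¬E ∨ B ∧ ¬E) ∨ ¬¬(B ∧ ¬D) ∨ B) ∧ ¬D
= ¬(¬¬(B ∧ ¬D) ∧ ¬E ∨ ¬¬(B ∧ ¬D) ∨ B) ∧ ¬D   (distribution)
= ¬(¬¬(B ∧ ¬D) ∨ B) ∧ ¬D   (absorption)
= ¬(B ∧ ¬D ∨ B) ∧ ¬D   (double negation)
= ¬B ∧ ¬D   (absorption)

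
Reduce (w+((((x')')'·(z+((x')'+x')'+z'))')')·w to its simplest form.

(w+((((x')')'·(z+((x')'+x')'+z'))')')·w
= (w+((x')')'·(z+((x')'+x')'+z'))·w   [double negation]
= (w+((x')')'·(z+x'·x+z'))·w   [De Morgan]
= (w+((x')')'·(z+z'))·w   [complement / identity]
= (w+((x')')')·w   [complement / identity]
= (w+x')·w   [double negation]
= w   [absorption]

w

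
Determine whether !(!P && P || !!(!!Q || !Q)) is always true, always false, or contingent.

!(!P && P || !!(!!Q || !Q))
= !(!P && P || !!Q || !Q)
= !(!!Q || !Q)
= !Q && Q
= false

always false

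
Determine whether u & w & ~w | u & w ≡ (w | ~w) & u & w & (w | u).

Yes

E1: u & w & ~w | u & w
    = u & w
E2: (w | ~w) & u & w & (w | u)
    = (w | ~w) & u & w
    = u & w
Both reduce to u & w, so they are equivalent.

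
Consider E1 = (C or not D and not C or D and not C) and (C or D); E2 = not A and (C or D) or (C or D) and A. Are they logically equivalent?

Yes

E1: (C or not D and not C or D and not C) and (C or D)
    = (C or not C) and (C or D)   [distribution]
    = C or D   [complement / identity]
E2: not A and (C or D) or (C or D) and A
    = C or D   [distribution]
Both reduce to C or D, so they are equivalent.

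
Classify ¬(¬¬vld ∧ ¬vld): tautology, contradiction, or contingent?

¬(¬¬vld ∧ ¬vld)
= ¬vld ∨ vld   (De Morgan)
= True   (complement)

tautology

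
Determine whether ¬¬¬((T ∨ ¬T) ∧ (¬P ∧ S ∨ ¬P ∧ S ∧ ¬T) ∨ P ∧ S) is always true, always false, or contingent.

contingent

¬¬¬((T ∨ ¬T) ∧ (¬P ∧ S ∨ ¬P ∧ S ∧ ¬T) ∨ P ∧ S)
= ¬¬¬(¬P ∧ S ∨ ¬P ∧ S ∧ ¬T ∨ P ∧ S)   [complement / identity]
= ¬(¬P ∧ S ∨ ¬P ∧ S ∧ ¬T ∨ P ∧ S)   [double negation]
= ¬(¬P ∧ S ∨ P ∧ S)   [absorption]
= ¬S   [distribution]
This depends on S, so it is not a constant.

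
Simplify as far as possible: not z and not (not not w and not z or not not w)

not z and not (not not w and not z or not not w)
= not z and not not not w   [absorption]
= not z and not w   [double negation]

not z and not w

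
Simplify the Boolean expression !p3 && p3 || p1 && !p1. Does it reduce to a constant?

!p3 && p3 || p1 && !p1
= !p3 && p3
= false

false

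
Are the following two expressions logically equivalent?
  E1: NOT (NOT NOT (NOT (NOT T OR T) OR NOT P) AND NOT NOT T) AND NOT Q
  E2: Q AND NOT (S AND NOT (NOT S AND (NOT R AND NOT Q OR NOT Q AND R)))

E1: NOT (NOT NOT (NOT (NOT T OR T) OR NOT P) AND NOT NOT T) AND NOT Q
    = NOT (NOT ((NOT T OR T) AND P) AND NOT NOT T) AND NOT Q   — De Morgan
    = ((NOT T OR T) AND P OR NOT T) AND NOT Q   — De Morgan
    = (P OR NOT T) AND NOT Q   — complement / identity
E2: Q AND NOT (S AND NOT (NOT S AND (NOT R AND NOT Q OR NOT Q AND R)))
    = Q AND NOT (S AND NOT (NOT S AND NOT Q))   — distribution
    = Q AND NOT (S AND (S OR Q))   — De Morgan
    = Q AND NOT S   — absorption
These differ: at P=0, Q=0, R=0, S=0, T=0, E1 = 1 but E2 = 0.

No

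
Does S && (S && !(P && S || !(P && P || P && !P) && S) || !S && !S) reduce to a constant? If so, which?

S && (S && !(P && S || !(P && P || P && !P) && S) || !S && !S)
= S && (S && !(P && S || !P && S) || !S && !S)   — distribution
= S && (S && !S || !S && !S)   — distribution
= S && !S   — distribution
= false   — complement

yes, False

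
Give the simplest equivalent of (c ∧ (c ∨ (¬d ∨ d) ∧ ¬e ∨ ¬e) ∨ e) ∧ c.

c

(c ∧ (c ∨ (¬d ∨ d) ∧ ¬e ∨ ¬e) ∨ e) ∧ c
= (c ∧ (c ∨ ¬e ∨ ¬e) ∨ e) ∧ c   (complement / identity)
= (c ∧ (c ∨ ¬e) ∨ e) ∧ c   (idempotence)
= (c ∨ e) ∧ c   (absorption)
= c   (absorption)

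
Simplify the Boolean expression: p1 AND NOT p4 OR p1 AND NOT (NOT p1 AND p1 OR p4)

p1 AND NOT p4 OR p1 AND NOT (NOT p1 AND p1 OR p4)
= p1 AND NOT p4 OR p1 AND NOT p4   (complement / identity)
= p1 AND NOT p4   (idempotence)

p1 AND NOT p4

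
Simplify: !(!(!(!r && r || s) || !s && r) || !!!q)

!s && q

!(!(!(!r && r || s) || !s && r) || !!!q)
= !(!(!(!r && r || s) || !s && r) || !q)   (double negation)
= !(!(!s || !s && r) || !q)   (complement / identity)
= !(!!s || !q)   (absorption)
= !s && q   (De Morgan)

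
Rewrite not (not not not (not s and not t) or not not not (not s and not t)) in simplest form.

not (not not not (not s and not t) or not not not (not s and not t))
= not not not not (not s and not t)   — idempotence
= not not (not s and not t)   — double negation
= not s and not t   — double negation

not s and not t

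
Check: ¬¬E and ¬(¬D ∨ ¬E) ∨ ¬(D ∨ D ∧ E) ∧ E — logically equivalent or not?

E1: ¬¬E
    = E   — double negation
E2: ¬(¬D ∨ ¬E) ∨ ¬(D ∨ D ∧ E) ∧ E
    = ¬(¬D ∨ ¬E) ∨ ¬D ∧ E   — absorption
    = D ∧ E ∨ ¬D ∧ E   — De Morgan
    = E   — distribution
Both reduce to E, so they are equivalent.

Yes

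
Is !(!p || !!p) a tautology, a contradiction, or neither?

contradiction

!(!p || !!p)
= p && !p   [De Morgan]
= false   [complement]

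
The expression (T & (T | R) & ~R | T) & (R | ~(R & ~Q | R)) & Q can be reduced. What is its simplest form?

(T & (T | R) & ~R | T) & (R | ~(R & ~Q | R)) & Q
= (T & ~R | T) & (R | ~(R & ~Q | R)) & Q
= (T & ~R | T) & (R | ~R) & Q
= T & (R | ~R) & Q
= T & Q

T & Q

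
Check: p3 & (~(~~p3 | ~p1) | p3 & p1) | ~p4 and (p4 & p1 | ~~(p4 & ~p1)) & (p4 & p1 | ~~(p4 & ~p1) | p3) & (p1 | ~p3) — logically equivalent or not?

E1: p3 & (~(~~p3 | ~p1) | p3 & p1) | ~p4
    = p3 & (~p3 & p1 | p3 & p1) | ~p4   — De Morgan
    = p3 & p1 | ~p4   — distribution
E2: (p4 & p1 | ~~(p4 & ~p1)) & (p4 & p1 | ~~(p4 & ~p1) | p3) & (p1 | ~p3)
    = (p4 & p1 | ~~(p4 & ~p1)) & (p1 | ~p3)   — absorption
    = (p4 & p1 | p4 & ~p1) & (p1 | ~p3)   — double negation
    = p4 & (p1 | ~p3)   — distribution
These differ: at p1=0, p3=0, p4=0, E1 = 1 but E2 = 0.

No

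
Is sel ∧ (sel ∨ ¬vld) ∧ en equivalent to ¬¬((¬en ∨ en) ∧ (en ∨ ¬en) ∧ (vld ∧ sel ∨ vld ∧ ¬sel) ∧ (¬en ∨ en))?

No

E1: sel ∧ (sel ∨ ¬vld) ∧ en
    = sel ∧ en   — absorption
E2: ¬¬((¬en ∨ en) ∧ (en ∨ ¬en) ∧ (vld ∧ sel ∨ vld ∧ ¬sel) ∧ (¬en ∨ en))
    = ¬¬((¬en ∨ en) ∧ (en ∨ ¬en) ∧ vld ∧ (¬en ∨ en))   — distribution
    = ¬¬((¬en ∨ en) ∧ (en ∨ ¬en) ∧ vld)   — complement / identity
    = ¬¬((en ∨ ¬en) ∧ vld)   — complement / identity
    = ¬¬vld   — complement / identity
    = vld   — double negation
These differ: at en=0, sel=0, vld=1, E1 = 0 but E2 = 1.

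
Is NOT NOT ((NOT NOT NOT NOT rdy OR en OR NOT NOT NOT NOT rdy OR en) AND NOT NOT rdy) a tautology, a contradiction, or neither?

neither

NOT NOT ((NOT NOT NOT NOT rdy OR en OR NOT NOT NOT NOT rdy OR en) AND NOT NOT rdy)
= NOT NOT ((NOT NOT NOT NOT rdy OR en) AND NOT NOT rdy)   — idempotence
= NOT NOT ((NOT NOT rdy OR en) AND NOT NOT rdy)   — double negation
= NOT NOT ((NOT NOT rdy OR en) AND rdy)   — double negation
= NOT NOT ((rdy OR en) AND rdy)   — double negation
= NOT NOT rdy   — absorption
= rdy   — double negation
This depends on rdy, so it is not a constant.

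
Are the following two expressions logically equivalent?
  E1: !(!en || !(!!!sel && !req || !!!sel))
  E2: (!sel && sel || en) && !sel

E1: !(!en || !(!!!sel && !req || !!!sel))
    = en && (!!!sel && !req || !!!sel)   (De Morgan)
    = en && !!!sel   (absorption)
    = en && !sel   (double negation)
E2: (!sel && sel || en) && !sel
    = en && !sel   (complement / identity)
Both reduce to en && !sel, so they are equivalent.

Yes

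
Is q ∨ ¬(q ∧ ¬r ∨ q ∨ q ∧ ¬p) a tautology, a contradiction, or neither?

tautology

q ∨ ¬(q ∧ ¬r ∨ q ∨ q ∧ ¬p)
= q ∨ ¬(q ∨ q ∧ ¬p)   [absorption]
= q ∨ ¬q   [absorption]
= True   [complement]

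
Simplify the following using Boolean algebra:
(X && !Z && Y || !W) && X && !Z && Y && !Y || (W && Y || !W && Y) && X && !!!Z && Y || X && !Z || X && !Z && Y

X && !Z

(X && !Z && Y || !W) && X && !Z && Y && !Y || (W && Y || !W && Y) && X && !!!Z && Y || X && !Z || X && !Z && Y
= (X && !Z && Y || !W) && X && !Z && Y && !Y || (W && Y || !W && Y) && X && !!!Z && Y || X && !Z   (absorption)
= (X && !Z && Y || !W) && X && !Z && Y && !Y || (W && Y || !W && Y) && X && !Z && Y || X && !Z   (double negation)
= (X && !Z && Y || !W) && X && !Z && Y && !Y || Y && X && !Z && Y || X && !Z   (distribution)
= X && !Z && Y && !Y || Y && X && !Z && Y || X && !Z   (absorption)
= X && !Z && Y || X && !Z   (distribution)
= X && !Z   (absorption)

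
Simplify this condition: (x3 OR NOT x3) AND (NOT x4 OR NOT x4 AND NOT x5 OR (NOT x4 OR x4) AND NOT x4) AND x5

NOT x4 AND x5

(x3 OR NOT x3) AND (NOT x4 OR NOT x4 AND NOT x5 OR (NOT x4 OR x4) AND NOT x4) AND x5
= (x3 OR NOT x3) AND (NOT x4 OR NOT x4 AND NOT x5 OR NOT x4) AND x5   — complement / identity
= (x3 OR NOT x3) AND (NOT x4 OR NOT x4) AND x5   — absorption
= (NOT x4 OR NOT x4) AND x5   — complement / identity
= NOT x4 AND x5   — idempotence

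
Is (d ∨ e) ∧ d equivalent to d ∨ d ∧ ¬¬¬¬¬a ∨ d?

Yes

E1: (d ∨ e) ∧ d
    = d
E2: d ∨ d ∧ ¬¬¬¬¬a ∨ d
    = d ∨ d ∧ ¬¬¬a ∨ d
    = d ∨ d ∧ ¬a ∨ d
    = d ∨ d
    = d
Both reduce to d, so they are equivalent.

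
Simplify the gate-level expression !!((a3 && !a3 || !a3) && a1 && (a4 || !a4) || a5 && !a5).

!a3 && a1

!!((a3 && !a3 || !a3) && a1 && (a4 || !a4) || a5 && !a5)
= !!((a3 && !a3 || !a3) && a1 && (a4 || !a4))
= !!((a3 && !a3 || !a3) && a1)
= !!(!a3 && a1)
= !a3 && a1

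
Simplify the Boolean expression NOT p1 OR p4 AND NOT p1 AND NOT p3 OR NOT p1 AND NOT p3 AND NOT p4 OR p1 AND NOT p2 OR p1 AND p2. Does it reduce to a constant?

TRUE

NOT p1 OR p4 AND NOT p1 AND NOT p3 OR NOT p1 AND NOT p3 AND NOT p4 OR p1 AND NOT p2 OR p1 AND p2
= NOT p1 OR p4 AND NOT p1 AND NOT p3 OR NOT p1 AND NOT p3 AND NOT p4 OR p1   (distribution)
= NOT p1 OR NOT p1 AND NOT p3 OR p1   (distribution)
= NOT p1 OR p1   (absorption)
= TRUE   (complement)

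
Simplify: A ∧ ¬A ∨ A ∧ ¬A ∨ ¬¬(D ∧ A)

A ∧ ¬A ∨ A ∧ ¬A ∨ ¬¬(D ∧ A)
= A ∧ ¬A ∨ ¬¬(D ∧ A)   [idempotence]
= A ∧ ¬A ∨ D ∧ A   [double negation]
= D ∧ A   [complement / identity]

D ∧ A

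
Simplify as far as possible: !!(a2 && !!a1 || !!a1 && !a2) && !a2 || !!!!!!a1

!!(a2 && !!a1 || !!a1 && !a2) && !a2 || !!!!!!a1
= !!(a2 && !!a1 || !!a1 && !a2) && !a2 || !!!!a1   (double negation)
= !!!!a1 && !a2 || !!!!a1   (distribution)
= !!!!a1   (absorption)
= !!a1   (double negation)
= a1   (double negation)

a1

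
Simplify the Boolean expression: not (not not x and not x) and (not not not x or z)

not (not not x and not x) and (not not not x or z)
= (not x or x) and (not not not x or z)   — De Morgan
= not not not x or z   — complement / identity
= not x or z   — double negation

not x or z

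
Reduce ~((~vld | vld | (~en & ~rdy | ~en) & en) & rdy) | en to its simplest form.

~((~vld | vld | (~en & ~rdy | ~en) & en) & rdy) | en
= ~((~vld | vld | ~en & en) & rdy) | en   — absorption
= ~((~vld | vld) & rdy) | en   — complement / identity
= ~rdy | en   — complement / identity

~rdy | en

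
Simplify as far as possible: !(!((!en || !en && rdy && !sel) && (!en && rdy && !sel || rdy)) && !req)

!en && rdy || req

!(!((!en || !en && rdy && !sel) && (!en && rdy && !sel || rdy)) && !req)
= !(!(!en && rdy || !en && rdy && !sel) && !req)   — distribution
= !en && rdy || !en && rdy && !sel || req   — De Morgan
= !en && rdy || req   — absorption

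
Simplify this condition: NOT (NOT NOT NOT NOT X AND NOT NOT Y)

NOT (NOT NOT NOT NOT X AND NOT NOT Y)
= NOT NOT NOT X OR NOT Y   — De Morgan
= NOT X OR NOT Y   — double negation

NOT X OR NOT Y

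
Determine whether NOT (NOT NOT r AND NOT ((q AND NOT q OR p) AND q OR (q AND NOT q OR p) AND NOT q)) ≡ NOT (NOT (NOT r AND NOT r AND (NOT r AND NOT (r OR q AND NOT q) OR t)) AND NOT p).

E1: NOT (NOT NOT r AND NOT ((q AND NOT q OR p) AND q OR (q AND NOT q OR p) AND NOT q))
    = NOT (NOT NOT r AND NOT (q AND NOT q OR p))
    = NOT (NOT NOT r AND NOT p)
    = NOT r OR p
E2: NOT (NOT (NOT r AND NOT r AND (NOT r AND NOT (r OR q AND NOT q) OR t)) AND NOT p)
    = NOT (NOT (NOT r AND NOT r AND (NOT r AND NOT r OR t)) AND NOT p)
    = NOT (NOT (NOT r AND NOT r) AND NOT p)
    = NOT (NOT NOT r AND NOT p)
    = NOT r OR p
Both reduce to NOT r OR p, so they are equivalent.

Yes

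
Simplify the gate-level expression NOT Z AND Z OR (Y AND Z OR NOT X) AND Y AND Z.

NOT Z AND Z OR (Y AND Z OR NOT X) AND Y AND Z
= NOT Z AND Z OR Y AND Z   [absorption]
= Y AND Z   [complement / identity]

Y AND Z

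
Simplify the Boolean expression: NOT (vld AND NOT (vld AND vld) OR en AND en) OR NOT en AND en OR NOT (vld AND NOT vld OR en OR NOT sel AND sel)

NOT (vld AND NOT (vld AND vld) OR en AND en) OR NOT en AND en OR NOT (vld AND NOT vld OR en OR NOT sel AND sel)
= NOT (vld AND NOT (vld AND vld) OR en) OR NOT en AND en OR NOT (vld AND NOT vld OR en OR NOT sel AND sel)   (idempotence)
= NOT (vld AND NOT (vld AND vld) OR en) OR NOT en AND en OR NOT (vld AND NOT vld OR en)   (complement / identity)
= NOT (vld AND NOT vld OR en) OR NOT en AND en OR NOT (vld AND NOT vld OR en)   (idempotence)
= NOT (vld AND NOT vld OR en) OR NOT (vld AND NOT vld OR en)   (complement / identity)
= NOT (vld AND NOT vld OR en)   (idempotence)
= NOT en   (complement / identity)

NOT en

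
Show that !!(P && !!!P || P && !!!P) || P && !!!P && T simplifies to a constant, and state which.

!!(P && !!!P || P && !!!P) || P && !!!P && T
= !!(P && !!!P) || P && !!!P && T   [idempotence]
= P && !!!P || P && !!!P && T   [double negation]
= P && !!!P   [absorption]
= P && !P   [double negation]
= false   [complement]

false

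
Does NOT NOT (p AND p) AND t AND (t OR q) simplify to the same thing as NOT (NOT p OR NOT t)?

E1: NOT NOT (p AND p) AND t AND (t OR q)
    = NOT NOT p AND t AND (t OR q)
    = NOT NOT p AND t
    = p AND t
E2: NOT (NOT p OR NOT t)
    = p AND t
Both reduce to p AND t, so they are equivalent.

Yes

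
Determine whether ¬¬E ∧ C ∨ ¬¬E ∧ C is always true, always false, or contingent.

contingent

¬¬E ∧ C ∨ ¬¬E ∧ C
= ¬¬E ∧ (C ∨ C)   (distribution)
= E ∧ (C ∨ C)   (double negation)
= E ∧ C   (idempotence)
This depends on C, E, so it is not a constant.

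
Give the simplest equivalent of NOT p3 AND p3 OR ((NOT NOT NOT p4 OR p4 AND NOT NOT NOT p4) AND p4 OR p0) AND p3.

p0 AND p3

NOT p3 AND p3 OR ((NOT NOT NOT p4 OR p4 AND NOT NOT NOT p4) AND p4 OR p0) AND p3
= NOT p3 AND p3 OR ((NOT NOT NOT p4 OR p4 AND NOT p4) AND p4 OR p0) AND p3   — double negation
= NOT p3 AND p3 OR (NOT NOT NOT p4 AND p4 OR p0) AND p3   — complement / identity
= NOT p3 AND p3 OR (NOT p4 AND p4 OR p0) AND p3   — double negation
= (NOT p4 AND p4 OR p0) AND p3   — complement / identity
= p0 AND p3   — complement / identity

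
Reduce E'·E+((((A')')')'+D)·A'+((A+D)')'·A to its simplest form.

E'·E+((((A')')')'+D)·A'+((A+D)')'·A
= E'·E+((((A')')')'+D)·A'+(A+D)·A
= E'·E+((A')'+D)·A'+(A+D)·A
= E'·E+(A+D)·A'+(A+D)·A
= E'·E+A+D
= A+D

A+D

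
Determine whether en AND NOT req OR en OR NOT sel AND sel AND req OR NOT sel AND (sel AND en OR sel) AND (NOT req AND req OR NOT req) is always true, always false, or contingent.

contingent

en AND NOT req OR en OR NOT sel AND sel AND req OR NOT sel AND (sel AND en OR sel) AND (NOT req AND req OR NOT req)
= en AND NOT req OR en OR NOT sel AND sel AND req OR NOT sel AND (sel AND en OR sel) AND NOT req
= en OR NOT sel AND sel AND req OR NOT sel AND (sel AND en OR sel) AND NOT req
= en OR NOT sel AND sel AND req OR NOT sel AND sel AND NOT req
= en OR NOT sel AND sel
= en
This depends on en, so it is not a constant.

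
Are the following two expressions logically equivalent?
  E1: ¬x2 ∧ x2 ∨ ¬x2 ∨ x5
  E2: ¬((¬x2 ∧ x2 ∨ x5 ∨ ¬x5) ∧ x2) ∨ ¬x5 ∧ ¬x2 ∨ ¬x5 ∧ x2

E1: ¬x2 ∧ x2 ∨ ¬x2 ∨ x5
    = ¬x2 ∨ x5   (complement / identity)
E2: ¬((¬x2 ∧ x2 ∨ x5 ∨ ¬x5) ∧ x2) ∨ ¬x5 ∧ ¬x2 ∨ ¬x5 ∧ x2
    = ¬((x5 ∨ ¬x5) ∧ x2) ∨ ¬x5 ∧ ¬x2 ∨ ¬x5 ∧ x2   (complement / identity)
    = ¬((x5 ∨ ¬x5) ∧ x2) ∨ ¬x5   (distribution)
    = ¬x2 ∨ ¬x5   (complement / identity)
These differ: at x2=1, x5=1, E1 = 1 but E2 = 0.

No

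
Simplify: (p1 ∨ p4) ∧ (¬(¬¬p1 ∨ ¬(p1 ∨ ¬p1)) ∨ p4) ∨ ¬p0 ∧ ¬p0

(p1 ∨ p4) ∧ (¬(¬¬p1 ∨ ¬(p1 ∨ ¬p1)) ∨ p4) ∨ ¬p0 ∧ ¬p0
= (p1 ∨ p4) ∧ (¬p1 ∧ (p1 ∨ ¬p1) ∨ p4) ∨ ¬p0 ∧ ¬p0   — De Morgan
= (p1 ∨ p4) ∧ (¬p1 ∨ p4) ∨ ¬p0 ∧ ¬p0   — complement / identity
= p4 ∨ p1 ∧ ¬p1 ∨ ¬p0 ∧ ¬p0   — distribution
= p4 ∨ ¬p0 ∧ ¬p0   — complement / identity
= p4 ∨ ¬p0   — idempotence

p4 ∨ ¬p0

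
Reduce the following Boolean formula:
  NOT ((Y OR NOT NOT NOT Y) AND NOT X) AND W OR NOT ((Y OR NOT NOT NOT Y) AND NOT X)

NOT ((Y OR NOT NOT NOT Y) AND NOT X) AND W OR NOT ((Y OR NOT NOT NOT Y) AND NOT X)
= NOT ((Y OR NOT NOT NOT Y) AND NOT X)   [absorption]
= NOT ((Y OR NOT Y) AND NOT X)   [double negation]
= NOT NOT X   [complement / identity]
= X   [double negation]

X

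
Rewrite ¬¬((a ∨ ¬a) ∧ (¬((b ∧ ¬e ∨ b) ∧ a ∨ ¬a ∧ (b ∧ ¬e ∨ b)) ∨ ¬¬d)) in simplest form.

¬b ∨ d

¬¬((a ∨ ¬a) ∧ (¬((b ∧ ¬e ∨ b) ∧ a ∨ ¬a ∧ (b ∧ ¬e ∨ b)) ∨ ¬¬d))
= ¬¬(¬((b ∧ ¬e ∨ b) ∧ a ∨ ¬a ∧ (b ∧ ¬e ∨ b)) ∨ ¬¬d)   (complement / identity)
= ¬((b ∧ ¬e ∨ b) ∧ a ∨ ¬a ∧ (b ∧ ¬e ∨ b)) ∨ ¬¬d   (double negation)
= ¬((b ∧ ¬e ∨ b) ∧ a ∨ ¬a ∧ (b ∧ ¬e ∨ b)) ∨ d   (double negation)
= ¬(b ∧ ¬e ∨ b) ∨ d   (distribution)
= ¬b ∨ d   (absorption)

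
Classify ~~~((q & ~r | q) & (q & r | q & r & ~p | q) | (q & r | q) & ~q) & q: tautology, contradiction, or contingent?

~~~((q & ~r | q) & (q & r | q & r & ~p | q) | (q & r | q) & ~q) & q
= ~~~(q & (q & r | q & r & ~p | q) | (q & r | q) & ~q) & q   [absorption]
= ~~~(q & (q & r | q) | (q & r | q) & ~q) & q   [absorption]
= ~~~(q & r | q) & q   [distribution]
= ~~~q & q   [absorption]
= ~q & q   [double negation]
= 0   [complement]

contradiction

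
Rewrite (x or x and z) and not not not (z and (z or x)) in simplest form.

x and not z

(x or x and z) and not not not (z and (z or x))
= x and not not not (z and (z or x))   (absorption)
= x and not not not z   (absorption)
= x and not z   (double negation)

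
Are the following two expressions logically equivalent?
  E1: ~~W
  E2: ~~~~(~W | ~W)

E1: ~~W
    = W   [double negation]
E2: ~~~~(~W | ~W)
    = ~~~~~W   [idempotence]
    = ~~~W   [double negation]
    = ~W   [double negation]
These differ: at W=0, E1 = 0 but E2 = 1.

No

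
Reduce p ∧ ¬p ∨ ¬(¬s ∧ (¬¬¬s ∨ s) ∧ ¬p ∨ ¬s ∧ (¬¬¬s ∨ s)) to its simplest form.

s

p ∧ ¬p ∨ ¬(¬s ∧ (¬¬¬s ∨ s) ∧ ¬p ∨ ¬s ∧ (¬¬¬s ∨ s))
= ¬(¬s ∧ (¬¬¬s ∨ s) ∧ ¬p ∨ ¬s ∧ (¬¬¬s ∨ s))   (complement / identity)
= ¬(¬s ∧ (¬¬¬s ∨ s))   (absorption)
= ¬(¬s ∧ (¬s ∨ s))   (double negation)
= ¬¬s   (complement / identity)
= s   (double negation)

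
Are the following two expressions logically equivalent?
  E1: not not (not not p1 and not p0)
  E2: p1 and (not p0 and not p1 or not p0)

Yes

E1: not not (not not p1 and not p0)
    = not not p1 and not p0   [double negation]
    = p1 and not p0   [double negation]
E2: p1 and (not p0 and not p1 or not p0)
    = p1 and not p0   [absorption]
Both reduce to p1 and not p0, so they are equivalent.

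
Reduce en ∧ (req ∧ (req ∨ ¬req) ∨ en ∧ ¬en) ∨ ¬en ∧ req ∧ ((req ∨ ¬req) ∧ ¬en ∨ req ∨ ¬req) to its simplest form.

en ∧ (req ∧ (req ∨ ¬req) ∨ en ∧ ¬en) ∨ ¬en ∧ req ∧ ((req ∨ ¬req) ∧ ¬en ∨ req ∨ ¬req)
= en ∧ req ∧ (req ∨ ¬req) ∨ ¬en ∧ req ∧ ((req ∨ ¬req) ∧ ¬en ∨ req ∨ ¬req)
= en ∧ req ∧ (req ∨ ¬req) ∨ ¬en ∧ req ∧ (req ∨ ¬req)
= req ∧ (req ∨ ¬req)
= req

req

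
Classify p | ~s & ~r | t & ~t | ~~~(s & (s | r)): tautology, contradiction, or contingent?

p | ~s & ~r | t & ~t | ~~~(s & (s | r))
= p | ~s & ~r | t & ~t | ~~~s
= p | ~s & ~r | ~~~s
= p | ~s & ~r | ~s
= p | ~s
This depends on p, s, so it is not a constant.

contingent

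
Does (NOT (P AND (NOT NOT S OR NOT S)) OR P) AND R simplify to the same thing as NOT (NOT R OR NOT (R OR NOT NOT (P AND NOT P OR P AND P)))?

Yes

E1: (NOT (P AND (NOT NOT S OR NOT S)) OR P) AND R
    = (NOT (P AND (S OR NOT S)) OR P) AND R   [double negation]
    = (NOT P OR P) AND R   [complement / identity]
    = R   [complement / identity]
E2: NOT (NOT R OR NOT (R OR NOT NOT (P AND NOT P OR P AND P)))
    = NOT (NOT R OR NOT (R OR P AND NOT P OR P AND P))   [double negation]
    = R AND (R OR P AND NOT P OR P AND P)   [De Morgan]
    = R AND (R OR P)   [distribution]
    = R   [absorption]
Both reduce to R, so they are equivalent.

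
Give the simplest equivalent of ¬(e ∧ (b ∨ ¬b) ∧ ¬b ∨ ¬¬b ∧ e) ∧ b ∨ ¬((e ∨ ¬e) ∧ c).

¬e ∧ b ∨ ¬c

¬(e ∧ (b ∨ ¬b) ∧ ¬b ∨ ¬¬b ∧ e) ∧ b ∨ ¬((e ∨ ¬e) ∧ c)
= ¬(e ∧ ¬b ∨ ¬¬b ∧ e) ∧ b ∨ ¬((e ∨ ¬e) ∧ c)
= ¬(e ∧ ¬b ∨ b ∧ e) ∧ b ∨ ¬((e ∨ ¬e) ∧ c)
= ¬(e ∧ ¬b ∨ b ∧ e) ∧ b ∨ ¬c
= ¬e ∧ b ∨ ¬c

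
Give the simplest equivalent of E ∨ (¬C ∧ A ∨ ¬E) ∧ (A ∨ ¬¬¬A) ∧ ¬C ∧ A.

E ∨ (¬C ∧ A ∨ ¬E) ∧ (A ∨ ¬¬¬A) ∧ ¬C ∧ A
= E ∨ (¬C ∧ A ∨ ¬E) ∧ (A ∨ ¬A) ∧ ¬C ∧ A   — double negation
= E ∨ (¬C ∧ A ∨ ¬E) ∧ ¬C ∧ A   — complement / identity
= E ∨ ¬C ∧ A   — absorption

E ∨ ¬C ∧ A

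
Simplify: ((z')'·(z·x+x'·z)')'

((z')'·(z·x+x'·z)')'
= ((z')'·z')'   [distribution]
= z'+z   [De Morgan]
= 1   [complement]

1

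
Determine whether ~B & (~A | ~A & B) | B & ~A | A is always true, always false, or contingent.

~B & (~A | ~A & B) | B & ~A | A
= ~B & ~A | B & ~A | A   — absorption
= ~A | A   — distribution
= 1   — complement

always true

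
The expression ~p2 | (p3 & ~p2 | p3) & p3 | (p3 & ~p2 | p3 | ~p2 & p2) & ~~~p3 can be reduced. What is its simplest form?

~p2 | p3

~p2 | (p3 & ~p2 | p3) & p3 | (p3 & ~p2 | p3 | ~p2 & p2) & ~~~p3
= ~p2 | (p3 & ~p2 | p3) & p3 | (p3 & ~p2 | p3) & ~~~p3   — complement / identity
= ~p2 | (p3 & ~p2 | p3) & p3 | (p3 & ~p2 | p3) & ~p3   — double negation
= ~p2 | p3 & ~p2 | p3   — distribution
= ~p2 | p3   — absorption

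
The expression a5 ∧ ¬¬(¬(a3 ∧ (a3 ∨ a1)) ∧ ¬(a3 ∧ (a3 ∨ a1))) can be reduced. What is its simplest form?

a5 ∧ ¬¬(¬(a3 ∧ (a3 ∨ a1)) ∧ ¬(a3 ∧ (a3 ∨ a1)))
= a5 ∧ ¬¬¬(a3 ∧ (a3 ∨ a1))   — idempotence
= a5 ∧ ¬¬¬a3   — absorption
= a5 ∧ ¬a3   — double negation

a5 ∧ ¬a3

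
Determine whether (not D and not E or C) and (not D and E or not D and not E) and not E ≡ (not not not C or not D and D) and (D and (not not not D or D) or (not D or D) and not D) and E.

No

E1: (not D and not E or C) and (not D and E or not D and not E) and not E
    = (not D and not E or C) and not D and not E
    = not D and not E
E2: (not not not C or not D and D) and (D and (not not not D or D) or (not D or D) and not D) and E
    = (not not not C or not D and D) and (D and (not D or D) or (not D or D) and not D) and E
    = not not not C and (D and (not D or D) or (not D or D) and not D) and E
    = not not not C and (not D or D) and E
    = not not not C and E
    = not C and E
These differ: at C=0, D=0, E=0, E1 = 1 but E2 = 0.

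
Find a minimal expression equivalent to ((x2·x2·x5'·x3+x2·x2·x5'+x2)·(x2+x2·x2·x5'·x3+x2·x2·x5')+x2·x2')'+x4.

((x2·x2·x5'·x3+x2·x2·x5'+x2)·(x2+x2·x2·x5'·x3+x2·x2·x5')+x2·x2')'+x4
= (x2·x2·x5'·x3+x2·x2·x5'+x2·x2+x2·x2')'+x4   — distribution
= (x2·x2·x5'+x2·x2+x2·x2')'+x4   — absorption
= (x2·x2+x2·x2')'+x4   — absorption
= x2'+x4   — distribution

x2'+x4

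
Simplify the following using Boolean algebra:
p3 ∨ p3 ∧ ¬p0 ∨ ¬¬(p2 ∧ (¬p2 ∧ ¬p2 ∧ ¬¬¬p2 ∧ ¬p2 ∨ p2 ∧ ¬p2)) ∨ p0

p3 ∨ p3 ∧ ¬p0 ∨ ¬¬(p2 ∧ (¬p2 ∧ ¬p2 ∧ ¬¬¬p2 ∧ ¬p2 ∨ p2 ∧ ¬p2)) ∨ p0
= p3 ∨ p3 ∧ ¬p0 ∨ ¬¬(p2 ∧ (¬p2 ∧ ¬p2 ∧ ¬p2 ∧ ¬p2 ∨ p2 ∧ ¬p2)) ∨ p0
= p3 ∨ p3 ∧ ¬p0 ∨ ¬¬(p2 ∧ (¬p2 ∧ ¬p2 ∨ p2 ∧ ¬p2)) ∨ p0
= p3 ∨ ¬¬(p2 ∧ (¬p2 ∧ ¬p2 ∨ p2 ∧ ¬p2)) ∨ p0
= p3 ∨ p2 ∧ (¬p2 ∧ ¬p2 ∨ p2 ∧ ¬p2) ∨ p0
= p3 ∨ p2 ∧ ¬p2 ∨ p0
= p3 ∨ p0

p3 ∨ p0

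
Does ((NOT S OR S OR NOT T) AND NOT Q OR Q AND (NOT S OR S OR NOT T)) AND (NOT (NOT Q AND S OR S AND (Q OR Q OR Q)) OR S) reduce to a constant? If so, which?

yes, True

((NOT S OR S OR NOT T) AND NOT Q OR Q AND (NOT S OR S OR NOT T)) AND (NOT (NOT Q AND S OR S AND (Q OR Q OR Q)) OR S)
= ((NOT S OR S OR NOT T) AND NOT Q OR Q AND (NOT S OR S OR NOT T)) AND (NOT (NOT Q AND S OR S AND (Q OR Q)) OR S)   [idempotence]
= (NOT S OR S OR NOT T) AND (NOT (NOT Q AND S OR S AND (Q OR Q)) OR S)   [distribution]
= (NOT S OR S OR NOT T) AND (NOT (NOT Q AND S OR S AND Q) OR S)   [idempotence]
= (NOT S OR S OR NOT T) AND (NOT S OR S)   [distribution]
= NOT S OR S   [absorption]
= TRUE   [complement]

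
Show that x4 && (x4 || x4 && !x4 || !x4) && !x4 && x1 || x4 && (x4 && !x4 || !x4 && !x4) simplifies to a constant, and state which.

false

x4 && (x4 || x4 && !x4 || !x4) && !x4 && x1 || x4 && (x4 && !x4 || !x4 && !x4)
= x4 && (x4 || !x4) && !x4 && x1 || x4 && (x4 && !x4 || !x4 && !x4)   (complement / identity)
= x4 && !x4 && x1 || x4 && (x4 && !x4 || !x4 && !x4)   (complement / identity)
= x4 && !x4 && x1 || x4 && !x4   (distribution)
= x4 && !x4   (absorption)
= false   (complement)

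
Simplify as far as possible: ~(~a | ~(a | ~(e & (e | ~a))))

a

~(~a | ~(a | ~(e & (e | ~a))))
= ~(~a | ~(a | ~e))   (absorption)
= a & (a | ~e)   (De Morgan)
= a   (absorption)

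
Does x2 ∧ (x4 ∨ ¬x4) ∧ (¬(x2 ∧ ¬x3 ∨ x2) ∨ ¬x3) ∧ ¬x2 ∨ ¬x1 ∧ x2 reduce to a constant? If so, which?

x2 ∧ (x4 ∨ ¬x4) ∧ (¬(x2 ∧ ¬x3 ∨ x2) ∨ ¬x3) ∧ ¬x2 ∨ ¬x1 ∧ x2
= x2 ∧ (¬(x2 ∧ ¬x3 ∨ x2) ∨ ¬x3) ∧ ¬x2 ∨ ¬x1 ∧ x2   — complement / identity
= x2 ∧ (¬x2 ∨ ¬x3) ∧ ¬x2 ∨ ¬x1 ∧ x2   — absorption
= x2 ∧ ¬x2 ∨ ¬x1 ∧ x2   — absorption
= ¬x1 ∧ x2   — complement / identity
This depends on x1, x2, so it is not a constant.

no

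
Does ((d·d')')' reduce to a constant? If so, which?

yes, False

((d·d')')'
= d·d'   [double negation]
= 0   [complement]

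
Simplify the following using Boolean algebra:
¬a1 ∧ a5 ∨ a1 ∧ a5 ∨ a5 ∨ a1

¬a1 ∧ a5 ∨ a1 ∧ a5 ∨ a5 ∨ a1
= a5 ∨ a5 ∨ a1
= a5 ∨ a1

a5 ∨ a1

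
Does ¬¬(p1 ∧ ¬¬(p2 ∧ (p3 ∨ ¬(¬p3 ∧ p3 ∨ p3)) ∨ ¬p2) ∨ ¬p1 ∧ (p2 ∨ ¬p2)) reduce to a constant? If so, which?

¬¬(p1 ∧ ¬¬(p2 ∧ (p3 ∨ ¬(¬p3 ∧ p3 ∨ p3)) ∨ ¬p2) ∨ ¬p1 ∧ (p2 ∨ ¬p2))
= ¬¬(p1 ∧ ¬¬(p2 ∧ (p3 ∨ ¬p3) ∨ ¬p2) ∨ ¬p1 ∧ (p2 ∨ ¬p2))   — complement / identity
= ¬¬(p1 ∧ ¬¬(p2 ∨ ¬p2) ∨ ¬p1 ∧ (p2 ∨ ¬p2))   — complement / identity
= ¬¬(p1 ∧ (p2 ∨ ¬p2) ∨ ¬p1 ∧ (p2 ∨ ¬p2))   — double negation
= ¬¬(p2 ∨ ¬p2)   — distribution
= p2 ∨ ¬p2   — double negation
= True   — complement

yes, True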